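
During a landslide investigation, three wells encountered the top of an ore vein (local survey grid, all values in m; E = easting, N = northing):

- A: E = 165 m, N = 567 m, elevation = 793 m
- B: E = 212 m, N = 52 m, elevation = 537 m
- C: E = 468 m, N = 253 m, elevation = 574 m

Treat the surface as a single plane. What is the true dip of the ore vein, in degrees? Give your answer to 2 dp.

Two edge vectors: A→B = (47, -515, -256), A→C = (303, -314, -219).
Normal n = (A→B) × (A→C) = (32401, -67275, 141287).
So ∂z/∂E = −n_x/n_z = −0.22933 and ∂z/∂N = −n_y/n_z = 0.47616.
Gradient magnitude |∇z| = √(a² + b²) = √(0.05259 + 0.22673) = 0.52851.
True dip = arctan(0.52851) = 27.86°, dipping toward SSE (azimuth ≈ 154°).

27.86°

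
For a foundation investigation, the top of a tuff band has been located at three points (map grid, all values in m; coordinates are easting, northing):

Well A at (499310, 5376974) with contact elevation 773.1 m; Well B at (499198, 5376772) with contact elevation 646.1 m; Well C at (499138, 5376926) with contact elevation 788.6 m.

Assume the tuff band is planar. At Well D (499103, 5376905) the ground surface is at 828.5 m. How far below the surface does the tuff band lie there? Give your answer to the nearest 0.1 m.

45.8 m

Let the plane be z = a·easting + b·northing + c.
Well B−Well A: −112a − 202b = −127;  Well C−Well A: −172a − 48b = 15.5.
Solving gives a = −0.314185508, b = 0.802914737.
Then c = 773.1 − a·499310 − b·5376974 = −4159602.60.
At (499103, 5376905): z_contact = −156810.93 + 4317196.26 − 4159602.60 = 782.74 m.
Depth below ground = 828.5 − 782.74 = 45.8 m.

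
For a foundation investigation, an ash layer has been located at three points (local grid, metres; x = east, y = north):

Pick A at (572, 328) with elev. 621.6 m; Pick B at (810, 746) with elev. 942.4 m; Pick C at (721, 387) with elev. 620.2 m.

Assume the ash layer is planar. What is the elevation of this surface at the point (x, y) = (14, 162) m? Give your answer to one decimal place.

Let the plane be z = a·x + b·y + c.
Pick B−Pick A: 238a + 418b = 320.8;  Pick C−Pick A: 149a + 59b = −1.4.
Solving gives a = −0.40449, b = 0.99777.
Then c = 621.6 − a·572 − b·328 = 525.70.
At (14, 162): z = −5.7 + 161.6 + 525.70 = 681.7 m.

681.7 m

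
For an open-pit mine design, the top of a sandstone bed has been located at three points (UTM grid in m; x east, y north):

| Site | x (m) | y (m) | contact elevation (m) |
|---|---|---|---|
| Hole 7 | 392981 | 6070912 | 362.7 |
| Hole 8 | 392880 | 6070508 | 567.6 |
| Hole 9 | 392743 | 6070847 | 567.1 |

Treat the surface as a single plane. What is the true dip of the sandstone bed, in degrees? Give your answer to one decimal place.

Two edge vectors: Hole 7→Hole 8 = (-101, -404, 204.9), Hole 7→Hole 9 = (-238, -65, 204.4).
Normal n = (Hole 7→Hole 8) × (Hole 7→Hole 9) = (-69259.1, -28121.8, -89587).
So ∂z/∂x = −n_x/n_z = −0.77309 and ∂z/∂y = −n_y/n_z = −0.31390.
Gradient magnitude |∇z| = √(a² + b²) = √(0.59767 + 0.09854) = 0.83439.
True dip = arctan(0.83439) = 39.8°, dipping toward ENE (azimuth ≈ 068°).

39.8°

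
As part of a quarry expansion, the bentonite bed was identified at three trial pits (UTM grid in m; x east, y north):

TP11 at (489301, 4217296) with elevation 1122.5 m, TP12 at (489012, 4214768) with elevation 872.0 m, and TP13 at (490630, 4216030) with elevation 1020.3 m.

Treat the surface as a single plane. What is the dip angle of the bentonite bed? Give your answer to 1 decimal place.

Two edge vectors: TP11→TP12 = (-289, -2528, -250.5), TP11→TP13 = (1329, -1266, -102.2).
Normal n = (TP11→TP12) × (TP11→TP13) = (-58771.4, -362450.3, 3725586).
So ∂z/∂x = −n_x/n_z = 0.01578 and ∂z/∂y = −n_y/n_z = 0.09729.
Gradient magnitude |∇z| = √(a² + b²) = √(0.00025 + 0.00946) = 0.09856.
True dip = arctan(0.09856) = 5.6°, dipping toward S (azimuth ≈ 189°).

5.6°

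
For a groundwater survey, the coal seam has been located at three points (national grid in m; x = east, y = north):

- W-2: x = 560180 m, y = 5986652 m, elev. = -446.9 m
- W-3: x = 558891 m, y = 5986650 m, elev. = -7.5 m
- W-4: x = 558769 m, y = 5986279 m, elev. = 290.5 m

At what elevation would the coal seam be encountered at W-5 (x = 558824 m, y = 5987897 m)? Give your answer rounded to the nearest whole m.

Let the plane be z = a·x + b·y + c.
W-3−W-2: −1289a − 2b = 439.4;  W-4−W-2: −1411a − 373b = 737.4.
Solving gives a = −0.33981150, b = −0.69149056.
Then c = -446.9 − a·560180 − b·5986652 = 4329622.04.
At (558824, 5987897): z = −189894.8 − 4140574.2 + 4329622.04 = -847.0 m.

-847 m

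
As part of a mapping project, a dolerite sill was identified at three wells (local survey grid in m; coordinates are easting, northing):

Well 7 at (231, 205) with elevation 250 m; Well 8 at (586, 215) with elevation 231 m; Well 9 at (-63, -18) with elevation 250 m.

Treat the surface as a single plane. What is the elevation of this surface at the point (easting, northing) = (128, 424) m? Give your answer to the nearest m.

272 m

Let the plane be z = a·easting + b·northing + c.
Well 8−Well 7: 355a + 10b = −19;  Well 9−Well 7: −294a − 223b = 0.
Solving gives a = −0.05559, b = 0.07328.
Then c = 250 − a·231 − b·205 = 247.82.
At (128, 424): z = −7.1 + 31.1 + 247.82 = 271.8 m.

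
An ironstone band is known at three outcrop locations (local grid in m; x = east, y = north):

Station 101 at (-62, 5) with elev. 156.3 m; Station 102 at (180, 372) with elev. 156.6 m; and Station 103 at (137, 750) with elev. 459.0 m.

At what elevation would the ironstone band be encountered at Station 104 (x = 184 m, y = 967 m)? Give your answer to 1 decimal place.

558.5 m

Two edge vectors: Station 101→Station 102 = (242, 367, 0.3), Station 101→Station 103 = (199, 745, 302.7).
Normal n = (Station 101→Station 102) × (Station 101→Station 103) = (110867.4, -73193.7, 107257).
So ∂z/∂x = −n_x/n_z = −1.03366 and ∂z/∂y = −n_y/n_z = 0.68241.
Intercept c from Station 101: 156.3 − 64.09 − 3.41 = 88.80.
At (184, 967): z = −190.2 + 659.9 + 88.80 = 558.5 m.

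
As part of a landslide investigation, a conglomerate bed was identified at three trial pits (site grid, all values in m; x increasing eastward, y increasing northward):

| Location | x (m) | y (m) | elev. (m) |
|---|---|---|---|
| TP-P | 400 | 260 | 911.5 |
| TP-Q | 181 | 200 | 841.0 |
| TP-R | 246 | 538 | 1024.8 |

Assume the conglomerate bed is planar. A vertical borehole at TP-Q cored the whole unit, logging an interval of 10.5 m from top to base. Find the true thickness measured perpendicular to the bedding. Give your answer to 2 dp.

Two edge vectors: TP-P→TP-Q = (-219, -60, -70.5), TP-P→TP-R = (-154, 278, 113.3).
Normal n = (TP-P→TP-Q) × (TP-P→TP-R) = (12801, 35669.7, -70122).
So ∂z/∂x = −n_x/n_z = 0.18255 and ∂z/∂y = −n_y/n_z = 0.50868.
|∇z| = √(a²+b²) = 0.54045, so dip δ = arctan(0.54045) = 28.39°.
True thickness = vertical thickness × cos δ = 10.5 × cos 28.39° = 9.24 m.

9.24 m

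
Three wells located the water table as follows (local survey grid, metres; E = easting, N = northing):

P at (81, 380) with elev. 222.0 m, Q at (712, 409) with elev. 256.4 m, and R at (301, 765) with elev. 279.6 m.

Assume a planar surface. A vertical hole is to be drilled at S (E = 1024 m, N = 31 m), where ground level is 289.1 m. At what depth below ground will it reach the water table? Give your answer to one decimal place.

63.4 m

Let the plane be z = a·E + b·N + c.
Q−P: 631a + 29b = 34.4;  R−P: 220a + 385b = 57.6.
Solving gives a = 0.048926, b = 0.121653.
Then c = 222 − a·81 − b·380 = 171.81.
At (1024, 31): z_contact = 50.10 + 3.77 + 171.81 = 225.68 m.
Depth below ground = 289.1 − 225.68 = 63.4 m.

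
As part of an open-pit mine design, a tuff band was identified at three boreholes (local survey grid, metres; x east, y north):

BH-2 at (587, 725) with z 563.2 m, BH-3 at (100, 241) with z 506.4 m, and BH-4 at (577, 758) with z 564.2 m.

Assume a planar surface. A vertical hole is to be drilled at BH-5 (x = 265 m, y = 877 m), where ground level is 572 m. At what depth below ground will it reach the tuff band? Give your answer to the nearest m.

23 m

Let the plane be z = a·x + b·y + c.
BH-3−BH-2: −487a − 484b = −56.8;  BH-4−BH-2: −10a + 33b = 1.
Solving gives a = 0.06649, b = 0.05045.
Then c = 563.2 − a·587 − b·725 = 487.59.
At (265, 877): z_contact = 17.6 + 44.2 + 487.59 = 549.5 m.
Depth below ground = 572 − 549.5 = 23 m.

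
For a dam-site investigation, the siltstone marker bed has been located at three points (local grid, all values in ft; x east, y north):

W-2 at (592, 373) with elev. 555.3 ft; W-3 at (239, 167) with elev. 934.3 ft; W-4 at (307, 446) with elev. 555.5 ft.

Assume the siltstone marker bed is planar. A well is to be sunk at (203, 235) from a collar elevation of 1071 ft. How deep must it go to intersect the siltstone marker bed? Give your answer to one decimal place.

211.8 ft

Two edge vectors: W-2→W-3 = (-353, -206, 379), W-2→W-4 = (-285, 73, 0.2).
Normal n = (W-2→W-3) × (W-2→W-4) = (-27708.2, -107944.4, -84479).
So ∂z/∂x = −n_x/n_z = −0.32799 and ∂z/∂y = −n_y/n_z = −1.27777.
Intercept c from W-2: 555.3 + 194.17 + 476.61 = 1226.08.
At (203, 235): z_contact = −66.58 − 300.28 + 1226.08 = 859.22 ft.
Depth below ground = 1071 − 859.22 = 211.8 ft.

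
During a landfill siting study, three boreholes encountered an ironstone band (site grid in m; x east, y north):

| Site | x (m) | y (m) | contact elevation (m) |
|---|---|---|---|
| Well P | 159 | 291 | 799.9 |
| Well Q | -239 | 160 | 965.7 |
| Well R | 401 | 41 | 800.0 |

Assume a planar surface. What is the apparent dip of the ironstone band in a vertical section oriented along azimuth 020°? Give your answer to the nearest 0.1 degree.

Let the plane be z = a·x + b·y + c.
Well Q−Well P: −398a − 131b = 165.8;  Well R−Well P: 242a − 250b = 0.1.
Solving gives a = −0.31583, b = −0.30612.
Unit vector along 020° is (sin 20°, cos 20°) = (0.3420, 0.9397).
Slope in that direction = a·(0.3420) + b·(0.9397) = −0.39568.
Apparent dip = arctan|0.39568| = 21.6° (true dip is 23.7°, so apparent ≤ true as expected).

21.6°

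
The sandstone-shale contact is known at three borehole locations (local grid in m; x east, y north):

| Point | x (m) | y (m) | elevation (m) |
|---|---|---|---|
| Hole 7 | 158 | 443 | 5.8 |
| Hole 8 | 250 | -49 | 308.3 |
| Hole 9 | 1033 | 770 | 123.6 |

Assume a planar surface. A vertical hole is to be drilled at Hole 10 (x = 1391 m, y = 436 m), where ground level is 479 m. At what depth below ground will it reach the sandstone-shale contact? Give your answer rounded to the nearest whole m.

49 m

Let the plane be z = a·x + b·y + c.
Hole 8−Hole 7: 92a − 492b = 302.5;  Hole 9−Hole 7: 875a + 327b = 117.8.
Solving gives a = 0.34060, b = −0.55115.
Then c = 5.8 − a·158 − b·443 = 196.14.
At (1391, 436): z_contact = 473.8 − 240.3 + 196.14 = 429.6 m.
Depth below ground = 479 − 429.6 = 49 m.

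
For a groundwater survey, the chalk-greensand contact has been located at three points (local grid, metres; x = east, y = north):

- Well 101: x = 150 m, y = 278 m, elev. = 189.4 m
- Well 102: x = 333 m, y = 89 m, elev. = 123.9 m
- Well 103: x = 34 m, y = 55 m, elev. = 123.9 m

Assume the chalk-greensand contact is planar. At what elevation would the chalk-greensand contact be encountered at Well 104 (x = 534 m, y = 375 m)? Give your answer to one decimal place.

206.1 m

Two edge vectors: Well 101→Well 102 = (183, -189, -65.5), Well 101→Well 103 = (-116, -223, -65.5).
Normal n = (Well 101→Well 102) × (Well 101→Well 103) = (-2227, 19584.5, -62733).
So ∂z/∂x = −n_x/n_z = −0.03550 and ∂z/∂y = −n_y/n_z = 0.31219.
Intercept c from Well 101: 189.4 + 5.32 − 86.79 = 107.94.
At (534, 375): z = −19.0 + 117.1 + 107.94 = 206.1 m.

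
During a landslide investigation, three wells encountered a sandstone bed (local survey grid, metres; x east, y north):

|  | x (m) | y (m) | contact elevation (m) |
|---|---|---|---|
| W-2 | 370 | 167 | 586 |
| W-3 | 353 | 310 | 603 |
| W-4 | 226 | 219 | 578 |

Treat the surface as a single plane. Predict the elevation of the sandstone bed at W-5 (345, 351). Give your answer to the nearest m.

Two edge vectors: W-2→W-3 = (-17, 143, 17), W-2→W-4 = (-144, 52, -8).
Normal n = (W-2→W-3) × (W-2→W-4) = (-2028, -2584, 19708).
So ∂z/∂x = −n_x/n_z = 0.10290 and ∂z/∂y = −n_y/n_z = 0.13111.
Intercept c from W-2: 586 − 38.07 − 21.90 = 526.03.
At (345, 351): z = 35.5 + 46.0 + 526.03 = 607.6 m.

608 m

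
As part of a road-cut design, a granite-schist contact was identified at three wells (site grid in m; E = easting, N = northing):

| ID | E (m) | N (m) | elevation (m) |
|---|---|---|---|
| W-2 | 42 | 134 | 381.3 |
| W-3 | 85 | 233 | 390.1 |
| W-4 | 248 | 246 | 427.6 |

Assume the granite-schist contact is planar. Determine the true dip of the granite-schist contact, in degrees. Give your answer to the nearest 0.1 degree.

13.0°

Let the plane be z = a·E + b·N + c.
W-3−W-2: 43a + 99b = 8.8;  W-4−W-2: 206a + 112b = 46.3.
Solving gives a = 0.23097, b = −0.01143.
Gradient magnitude |∇z| = √(a² + b²) = √(0.05335 + 0.00013) = 0.23126.
True dip = arctan(0.23126) = 13.0°, dipping toward W (azimuth ≈ 273°).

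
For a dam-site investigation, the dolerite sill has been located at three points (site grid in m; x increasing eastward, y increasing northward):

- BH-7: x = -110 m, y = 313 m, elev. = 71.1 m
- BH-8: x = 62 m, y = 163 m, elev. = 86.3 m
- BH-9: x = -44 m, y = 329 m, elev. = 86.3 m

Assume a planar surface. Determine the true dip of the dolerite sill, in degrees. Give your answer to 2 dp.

Two edge vectors: BH-7→BH-8 = (172, -150, 15.2), BH-7→BH-9 = (66, 16, 15.2).
Normal n = (BH-7→BH-8) × (BH-7→BH-9) = (-2523.2, -1611.2, 12652).
So ∂z/∂x = −n_x/n_z = 0.19943 and ∂z/∂y = −n_y/n_z = 0.12735.
Gradient magnitude |∇z| = √(a² + b²) = √(0.03977 + 0.01622) = 0.23662.
True dip = arctan(0.23662) = 13.31°, dipping toward WSW (azimuth ≈ 237°).

13.31°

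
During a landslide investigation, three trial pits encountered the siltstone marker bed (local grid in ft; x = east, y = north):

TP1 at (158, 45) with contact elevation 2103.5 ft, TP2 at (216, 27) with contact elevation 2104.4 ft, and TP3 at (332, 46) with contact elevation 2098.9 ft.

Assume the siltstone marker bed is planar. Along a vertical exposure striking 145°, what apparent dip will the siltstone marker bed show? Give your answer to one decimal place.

5.4°

Two edge vectors: TP1→TP2 = (58, -18, 0.9), TP1→TP3 = (174, 1, -4.6).
Normal n = (TP1→TP2) × (TP1→TP3) = (81.9, 423.4, 3190).
So ∂z/∂x = −n_x/n_z = −0.02567 and ∂z/∂y = −n_y/n_z = −0.13273.
Unit vector along 145° is (sin 145°, cos 145°) = (0.5736, -0.8192).
Slope in that direction = a·(0.5736) + b·(-0.8192) = 0.09400.
Apparent dip = arctan|0.09400| = 5.4° (true dip is 7.7°, so apparent ≤ true as expected).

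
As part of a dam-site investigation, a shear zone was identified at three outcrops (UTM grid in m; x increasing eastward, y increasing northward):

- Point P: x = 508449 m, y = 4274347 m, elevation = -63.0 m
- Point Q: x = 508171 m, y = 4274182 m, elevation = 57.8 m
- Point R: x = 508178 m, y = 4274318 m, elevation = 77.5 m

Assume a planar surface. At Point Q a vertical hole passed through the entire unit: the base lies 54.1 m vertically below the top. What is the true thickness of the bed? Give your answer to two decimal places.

47.12 m

Two edge vectors: Point P→Point Q = (-278, -165, 120.8), Point P→Point R = (-271, -29, 140.5).
Normal n = (Point P→Point Q) × (Point P→Point R) = (-19679.3, 6322.2, -36653).
So ∂z/∂x = −n_x/n_z = −0.53691 and ∂z/∂y = −n_y/n_z = 0.17249.
|∇z| = √(a²+b²) = 0.56393, so dip δ = arctan(0.56393) = 29.42°.
True thickness = vertical thickness × cos δ = 54.1 × cos 29.42° = 47.12 m.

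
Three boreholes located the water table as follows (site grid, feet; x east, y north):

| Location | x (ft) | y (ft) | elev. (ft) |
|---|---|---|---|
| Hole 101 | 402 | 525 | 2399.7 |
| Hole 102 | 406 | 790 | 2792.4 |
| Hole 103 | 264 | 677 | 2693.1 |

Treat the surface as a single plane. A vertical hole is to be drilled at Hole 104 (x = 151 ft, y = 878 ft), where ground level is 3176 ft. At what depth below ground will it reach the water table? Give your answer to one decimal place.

Two edge vectors: Hole 101→Hole 102 = (4, 265, 392.7), Hole 101→Hole 103 = (-138, 152, 293.4).
Normal n = (Hole 101→Hole 102) × (Hole 101→Hole 103) = (18060.6, -55366.2, 37178).
So ∂z/∂x = −n_x/n_z = −0.48579 and ∂z/∂y = −n_y/n_z = 1.48922.
Intercept c from Hole 101: 2399.7 + 195.29 − 781.84 = 1813.15.
At (151, 878): z_contact = −73.35 + 1307.53 + 1813.15 = 3047.33 ft.
Depth below ground = 3176 − 3047.33 = 128.7 ft.

128.7 ft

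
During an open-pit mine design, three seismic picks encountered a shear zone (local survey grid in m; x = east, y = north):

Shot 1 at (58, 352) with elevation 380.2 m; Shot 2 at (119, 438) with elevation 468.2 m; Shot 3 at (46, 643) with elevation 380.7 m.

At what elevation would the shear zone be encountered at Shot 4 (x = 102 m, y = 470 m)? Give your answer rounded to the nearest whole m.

447 m

Two edge vectors: Shot 1→Shot 2 = (61, 86, 88), Shot 1→Shot 3 = (-12, 291, 0.5).
Normal n = (Shot 1→Shot 2) × (Shot 1→Shot 3) = (-25565, -1086.5, 18783).
So ∂z/∂x = −n_x/n_z = 1.36107 and ∂z/∂y = −n_y/n_z = 0.05784.
Intercept c from Shot 1: 380.2 − 78.94 − 20.36 = 280.90.
At (102, 470): z = 138.8 + 27.2 + 280.90 = 446.9 m.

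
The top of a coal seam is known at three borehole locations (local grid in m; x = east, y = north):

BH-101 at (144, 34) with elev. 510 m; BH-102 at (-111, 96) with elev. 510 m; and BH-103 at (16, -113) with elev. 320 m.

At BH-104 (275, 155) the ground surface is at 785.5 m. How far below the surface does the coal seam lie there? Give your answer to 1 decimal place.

112.5 m

Let the plane be z = a·x + b·y + c.
BH-102−BH-101: −255a + 62b = 0;  BH-103−BH-101: −128a − 147b = −190.
Solving gives a = 0.25935, b = 1.06669.
Then c = 510 − a·144 − b·34 = 436.39.
At (275, 155): z_contact = 71.32 + 165.34 + 436.39 = 673.04 m.
Depth below ground = 785.5 − 673.04 = 112.5 m.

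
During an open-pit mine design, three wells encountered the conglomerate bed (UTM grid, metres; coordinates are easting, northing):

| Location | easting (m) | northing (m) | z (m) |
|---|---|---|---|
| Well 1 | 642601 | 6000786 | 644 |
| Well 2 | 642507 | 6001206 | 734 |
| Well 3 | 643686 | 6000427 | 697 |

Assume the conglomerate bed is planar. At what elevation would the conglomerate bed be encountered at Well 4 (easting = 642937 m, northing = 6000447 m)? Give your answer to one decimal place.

605.0 m

Two edge vectors: Well 1→Well 2 = (-94, 420, 90), Well 1→Well 3 = (1085, -359, 53).
Normal n = (Well 1→Well 2) × (Well 1→Well 3) = (54570, 102632, -421954).
So ∂z/∂easting = −n_x/n_z = 0.129326893 and ∂z/∂northing = −n_y/n_z = 0.243230305.
Intercept c from Well 1: 644 − 83105.59 − 1459573.01 = −1542034.60.
At (642937, 6000447): z = 83149.0 + 1459490.6 − 1542034.60 = 605.0 m.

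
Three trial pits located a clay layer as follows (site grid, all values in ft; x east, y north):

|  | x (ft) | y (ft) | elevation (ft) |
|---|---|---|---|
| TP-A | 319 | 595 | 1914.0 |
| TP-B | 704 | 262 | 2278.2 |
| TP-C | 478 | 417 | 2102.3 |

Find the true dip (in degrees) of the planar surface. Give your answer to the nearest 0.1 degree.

Two edge vectors: TP-A→TP-B = (385, -333, 364.2), TP-A→TP-C = (159, -178, 188.3).
Normal n = (TP-A→TP-B) × (TP-A→TP-C) = (2123.7, -14587.7, -15583).
So ∂z/∂x = −n_x/n_z = 0.13628 and ∂z/∂y = −n_y/n_z = −0.93613.
Gradient magnitude |∇z| = √(a² + b²) = √(0.01857 + 0.87634) = 0.94600.
True dip = arctan(0.94600) = 43.4°, dipping toward N (azimuth ≈ 352°).

43.4°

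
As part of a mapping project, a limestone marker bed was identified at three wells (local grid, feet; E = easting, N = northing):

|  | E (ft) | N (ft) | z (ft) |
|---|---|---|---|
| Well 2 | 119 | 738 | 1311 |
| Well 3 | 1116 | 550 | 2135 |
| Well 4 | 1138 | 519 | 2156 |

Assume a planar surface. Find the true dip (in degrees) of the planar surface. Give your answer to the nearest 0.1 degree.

Two edge vectors: Well 2→Well 3 = (997, -188, 824), Well 2→Well 4 = (1019, -219, 845).
Normal n = (Well 2→Well 3) × (Well 2→Well 4) = (21596, -2809, -26771).
So ∂z/∂E = −n_x/n_z = 0.80669 and ∂z/∂N = −n_y/n_z = −0.10493.
Gradient magnitude |∇z| = √(a² + b²) = √(0.65075 + 0.01101) = 0.81349.
True dip = arctan(0.81349) = 39.1°, dipping toward W (azimuth ≈ 277°).

39.1°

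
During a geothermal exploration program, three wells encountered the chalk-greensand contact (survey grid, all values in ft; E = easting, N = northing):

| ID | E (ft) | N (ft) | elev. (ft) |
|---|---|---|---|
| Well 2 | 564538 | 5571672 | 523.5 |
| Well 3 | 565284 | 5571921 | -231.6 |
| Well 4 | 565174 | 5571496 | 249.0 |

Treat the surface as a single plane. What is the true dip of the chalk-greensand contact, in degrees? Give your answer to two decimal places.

Two edge vectors: Well 2→Well 3 = (746, 249, -755.1), Well 2→Well 4 = (636, -176, -274.5).
Normal n = (Well 2→Well 3) × (Well 2→Well 4) = (-201248.1, -275466.6, -289660).
So ∂z/∂E = −n_x/n_z = −0.69477 and ∂z/∂N = −n_y/n_z = −0.95100.
Gradient magnitude |∇z| = √(a² + b²) = √(0.48271 + 0.90440) = 1.17776.
True dip = arctan(1.17776) = 49.67°, dipping toward NE (azimuth ≈ 036°).

49.67°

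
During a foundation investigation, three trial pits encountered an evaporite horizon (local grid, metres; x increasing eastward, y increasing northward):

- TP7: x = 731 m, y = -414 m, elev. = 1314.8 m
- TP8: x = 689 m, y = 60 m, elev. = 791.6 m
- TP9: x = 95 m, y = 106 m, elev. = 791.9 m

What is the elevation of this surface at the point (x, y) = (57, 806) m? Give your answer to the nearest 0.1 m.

Let the plane be z = a·x + b·y + c.
TP8−TP7: −42a + 474b = −523.2;  TP9−TP7: −636a + 520b = −522.9.
Solving gives a = −0.08658, b = −1.11147.
Then c = 1314.8 − a·731 − b·-414 = 917.94.
At (57, 806): z = −4.9 − 895.8 + 917.94 = 17.2 m.

17.2 m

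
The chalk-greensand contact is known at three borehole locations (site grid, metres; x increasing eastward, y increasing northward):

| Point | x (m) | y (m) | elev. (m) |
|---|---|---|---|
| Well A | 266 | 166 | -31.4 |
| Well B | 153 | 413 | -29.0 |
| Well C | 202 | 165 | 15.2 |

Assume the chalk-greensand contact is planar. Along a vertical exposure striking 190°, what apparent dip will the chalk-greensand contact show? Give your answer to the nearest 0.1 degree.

Two edge vectors: Well A→Well B = (-113, 247, 2.4), Well A→Well C = (-64, -1, 46.6).
Normal n = (Well A→Well B) × (Well A→Well C) = (11512.6, 5112.2, 15921).
So ∂z/∂x = −n_x/n_z = −0.72311 and ∂z/∂y = −n_y/n_z = −0.32110.
Unit vector along 190° is (sin 190°, cos 190°) = (-0.1736, -0.9848).
Slope in that direction = a·(-0.1736) + b·(-0.9848) = 0.44179.
Apparent dip = arctan|0.44179| = 23.8° (true dip is 38.4°, so apparent ≤ true as expected).

23.8°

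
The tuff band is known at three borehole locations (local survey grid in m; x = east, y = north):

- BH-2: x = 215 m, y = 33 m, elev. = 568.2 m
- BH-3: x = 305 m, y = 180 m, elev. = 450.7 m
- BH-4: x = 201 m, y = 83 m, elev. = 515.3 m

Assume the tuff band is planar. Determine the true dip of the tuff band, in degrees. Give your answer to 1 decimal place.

Let the plane be z = a·x + b·y + c.
BH-3−BH-2: 90a + 147b = −117.5;  BH-4−BH-2: −14a + 50b = −52.9.
Solving gives a = 0.28992, b = −0.97682.
Gradient magnitude |∇z| = √(a² + b²) = √(0.08405 + 0.95418) = 1.01894.
True dip = arctan(1.01894) = 45.5°, dipping toward NNW (azimuth ≈ 343°).

45.5°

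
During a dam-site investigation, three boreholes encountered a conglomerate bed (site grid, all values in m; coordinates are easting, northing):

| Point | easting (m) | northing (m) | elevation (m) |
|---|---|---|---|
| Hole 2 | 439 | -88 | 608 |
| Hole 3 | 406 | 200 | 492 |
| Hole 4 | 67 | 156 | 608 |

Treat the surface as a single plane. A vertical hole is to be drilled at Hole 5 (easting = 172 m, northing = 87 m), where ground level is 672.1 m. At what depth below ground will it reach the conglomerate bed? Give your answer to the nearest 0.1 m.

Let the plane be z = a·easting + b·northing + c.
Hole 3−Hole 2: −33a + 288b = −116;  Hole 4−Hole 2: −372a + 244b = 0.
Solving gives a = −0.28566, b = −0.43551.
Then c = 608 − a·439 − b·-88 = 695.08.
At (172, 87): z_contact = −49.13 − 37.89 + 695.08 = 608.06 m.
Depth below ground = 672.1 − 608.06 = 64.0 m.

64.0 m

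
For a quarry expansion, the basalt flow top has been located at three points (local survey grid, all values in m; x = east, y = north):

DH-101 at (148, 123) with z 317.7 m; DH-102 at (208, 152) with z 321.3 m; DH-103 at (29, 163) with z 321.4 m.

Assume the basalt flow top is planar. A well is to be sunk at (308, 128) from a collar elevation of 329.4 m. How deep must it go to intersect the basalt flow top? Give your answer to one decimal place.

Let the plane be z = a·x + b·y + c.
DH-102−DH-101: 60a + 29b = 3.6;  DH-103−DH-101: −119a + 40b = 3.7.
Solving gives a = 0.00627, b = 0.11116.
Then c = 317.7 − a·148 − b·123 = 303.10.
At (308, 128): z_contact = 1.93 + 14.23 + 303.10 = 319.26 m.
Depth below ground = 329.4 − 319.26 = 10.1 m.

10.1 m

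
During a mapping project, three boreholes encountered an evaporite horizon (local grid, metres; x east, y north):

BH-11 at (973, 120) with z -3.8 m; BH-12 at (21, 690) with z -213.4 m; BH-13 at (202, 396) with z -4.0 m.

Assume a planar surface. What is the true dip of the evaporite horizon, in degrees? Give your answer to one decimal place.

Two edge vectors: BH-11→BH-12 = (-952, 570, -209.6), BH-11→BH-13 = (-771, 276, -0.2).
Normal n = (BH-11→BH-12) × (BH-11→BH-13) = (57735.6, 161411.2, 176718).
So ∂z/∂x = −n_x/n_z = −0.32671 and ∂z/∂y = −n_y/n_z = −0.91338.
Gradient magnitude |∇z| = √(a² + b²) = √(0.10674 + 0.83427) = 0.97006.
True dip = arctan(0.97006) = 44.1°, dipping toward NNE (azimuth ≈ 020°).

44.1°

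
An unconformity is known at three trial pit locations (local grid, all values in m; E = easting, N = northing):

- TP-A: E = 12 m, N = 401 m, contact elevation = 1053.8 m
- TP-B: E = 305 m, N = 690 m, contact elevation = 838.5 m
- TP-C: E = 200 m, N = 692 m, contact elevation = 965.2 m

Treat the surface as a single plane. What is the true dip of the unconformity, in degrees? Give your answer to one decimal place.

Two edge vectors: TP-A→TP-B = (293, 289, -215.3), TP-A→TP-C = (188, 291, -88.6).
Normal n = (TP-A→TP-B) × (TP-A→TP-C) = (37046.9, -14516.6, 30931).
So ∂z/∂E = −n_x/n_z = −1.19773 and ∂z/∂N = −n_y/n_z = 0.46932.
Gradient magnitude |∇z| = √(a² + b²) = √(1.43455 + 0.22026) = 1.28640.
True dip = arctan(1.28640) = 52.1°, dipping toward ESE (azimuth ≈ 111°).

52.1°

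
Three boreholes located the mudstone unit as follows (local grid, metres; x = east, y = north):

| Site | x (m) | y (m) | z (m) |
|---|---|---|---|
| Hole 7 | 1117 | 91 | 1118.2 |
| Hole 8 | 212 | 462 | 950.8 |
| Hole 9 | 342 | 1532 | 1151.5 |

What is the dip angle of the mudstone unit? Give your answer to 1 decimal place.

Let the plane be z = a·x + b·y + c.
Hole 8−Hole 7: −905a + 371b = −167.4;  Hole 9−Hole 7: −775a + 1441b = 33.3.
Solving gives a = 0.24944, b = 0.15726.
Gradient magnitude |∇z| = √(a² + b²) = √(0.06222 + 0.02473) = 0.29488.
True dip = arctan(0.29488) = 16.4°, dipping toward WSW (azimuth ≈ 238°).

16.4°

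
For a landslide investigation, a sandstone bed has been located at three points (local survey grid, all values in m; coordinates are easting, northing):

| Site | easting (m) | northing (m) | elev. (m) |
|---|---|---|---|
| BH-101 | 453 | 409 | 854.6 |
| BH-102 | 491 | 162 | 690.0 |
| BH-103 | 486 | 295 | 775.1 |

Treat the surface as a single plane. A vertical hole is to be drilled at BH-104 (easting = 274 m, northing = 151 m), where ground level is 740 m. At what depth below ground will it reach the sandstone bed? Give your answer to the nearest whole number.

Two edge vectors: BH-101→BH-102 = (38, -247, -164.6), BH-101→BH-103 = (33, -114, -79.5).
Normal n = (BH-101→BH-102) × (BH-101→BH-103) = (872.1, -2410.8, 3819).
So ∂z/∂easting = −n_x/n_z = −0.22836 and ∂z/∂northing = −n_y/n_z = 0.63126.
Intercept c from BH-101: 854.6 + 103.45 − 258.19 = 699.86.
At (274, 151): z_contact = −62.6 + 95.3 + 699.86 = 732.6 m.
Depth below ground = 740 − 732.6 = 7 m.

7 m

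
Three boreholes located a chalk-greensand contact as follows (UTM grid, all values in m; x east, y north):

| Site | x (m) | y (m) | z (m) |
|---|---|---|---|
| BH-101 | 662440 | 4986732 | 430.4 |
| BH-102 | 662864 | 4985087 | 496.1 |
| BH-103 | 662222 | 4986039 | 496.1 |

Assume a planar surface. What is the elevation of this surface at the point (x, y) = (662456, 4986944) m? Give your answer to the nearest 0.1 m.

415.2 m

Two edge vectors: BH-101→BH-102 = (424, -1645, 65.7), BH-101→BH-103 = (-218, -693, 65.7).
Normal n = (BH-101→BH-102) × (BH-101→BH-103) = (-62546.4, -42179.4, -652442).
So ∂z/∂x = −n_x/n_z = −0.095865073 and ∂z/∂y = −n_y/n_z = −0.064648505.
Intercept c from BH-101: 430.4 + 63504.86 + 322384.77 = 386320.03.
At (662456, 4986944): z = −63506.4 − 322398.5 + 386320.03 = 415.2 m.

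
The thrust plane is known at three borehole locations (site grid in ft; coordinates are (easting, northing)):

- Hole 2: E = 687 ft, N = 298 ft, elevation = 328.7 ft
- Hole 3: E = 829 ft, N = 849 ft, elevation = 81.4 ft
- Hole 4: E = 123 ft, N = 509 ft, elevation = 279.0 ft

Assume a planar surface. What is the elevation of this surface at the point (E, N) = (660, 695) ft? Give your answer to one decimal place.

Two edge vectors: Hole 2→Hole 3 = (142, 551, -247.3), Hole 2→Hole 4 = (-564, 211, -49.7).
Normal n = (Hole 2→Hole 3) × (Hole 2→Hole 4) = (24795.6, 146534.6, 340726).
So ∂z/∂E = −n_x/n_z = −0.07277 and ∂z/∂N = −n_y/n_z = −0.43007.
Intercept c from Hole 2: 328.7 + 49.99 + 128.16 = 506.85.
At (660, 695): z = −48.0 − 298.9 + 506.85 = 159.9 ft.

159.9 ft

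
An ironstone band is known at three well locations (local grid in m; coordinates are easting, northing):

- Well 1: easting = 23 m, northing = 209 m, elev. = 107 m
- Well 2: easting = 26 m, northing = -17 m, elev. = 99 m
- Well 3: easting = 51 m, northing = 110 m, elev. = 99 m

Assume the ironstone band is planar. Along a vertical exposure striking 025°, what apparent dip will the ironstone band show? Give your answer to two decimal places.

Two edge vectors: Well 1→Well 2 = (3, -226, -8), Well 1→Well 3 = (28, -99, -8).
Normal n = (Well 1→Well 2) × (Well 1→Well 3) = (1016, -200, 6031).
So ∂z/∂easting = −n_x/n_z = −0.16846 and ∂z/∂northing = −n_y/n_z = 0.03316.
Unit vector along 025° is (sin 25°, cos 25°) = (0.4226, 0.9063).
Slope in that direction = a·(0.4226) + b·(0.9063) = −0.04114.
Apparent dip = arctan|0.04114| = 2.36° (true dip is 9.7°, so apparent ≤ true as expected).

2.36°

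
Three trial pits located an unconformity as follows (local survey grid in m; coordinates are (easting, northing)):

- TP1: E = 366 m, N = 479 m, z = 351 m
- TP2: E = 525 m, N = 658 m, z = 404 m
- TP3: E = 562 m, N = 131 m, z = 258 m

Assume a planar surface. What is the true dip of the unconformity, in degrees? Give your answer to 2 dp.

Two edge vectors: TP1→TP2 = (159, 179, 53), TP1→TP3 = (196, -348, -93).
Normal n = (TP1→TP2) × (TP1→TP3) = (1797, 25175, -90416).
So ∂z/∂E = −n_x/n_z = 0.01987 and ∂z/∂N = −n_y/n_z = 0.27844.
Gradient magnitude |∇z| = √(a² + b²) = √(0.00040 + 0.07753) = 0.27914.
True dip = arctan(0.27914) = 15.60°, dipping toward S (azimuth ≈ 184°).

15.60°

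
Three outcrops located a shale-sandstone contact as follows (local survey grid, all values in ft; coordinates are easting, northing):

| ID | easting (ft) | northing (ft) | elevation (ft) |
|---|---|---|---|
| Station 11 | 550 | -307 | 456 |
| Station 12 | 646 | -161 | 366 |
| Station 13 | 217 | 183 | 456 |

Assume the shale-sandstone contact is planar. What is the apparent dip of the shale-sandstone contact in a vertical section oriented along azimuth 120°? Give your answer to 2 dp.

13.64°

Let the plane be z = a·easting + b·northing + c.
Station 12−Station 11: 96a + 146b = −90;  Station 13−Station 11: −333a + 490b = 0.
Solving gives a = −0.46102, b = −0.31330.
Unit vector along 120° is (sin 120°, cos 120°) = (0.8660, -0.5000).
Slope in that direction = a·(0.8660) + b·(-0.5000) = −0.24260.
Apparent dip = arctan|0.24260| = 13.64° (true dip is 29.1°, so apparent ≤ true as expected).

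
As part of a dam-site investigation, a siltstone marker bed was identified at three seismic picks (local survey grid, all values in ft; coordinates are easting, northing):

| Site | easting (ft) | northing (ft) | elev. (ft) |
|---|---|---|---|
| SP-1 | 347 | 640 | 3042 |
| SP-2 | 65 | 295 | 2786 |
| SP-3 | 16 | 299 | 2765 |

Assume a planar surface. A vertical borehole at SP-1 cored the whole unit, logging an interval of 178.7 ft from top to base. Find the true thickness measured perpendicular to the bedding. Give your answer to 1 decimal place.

Let the plane be z = a·easting + b·northing + c.
SP-2−SP-1: −282a − 345b = −256;  SP-3−SP-1: −331a − 341b = −277.
Solving gives a = 0.45855, b = 0.36722.
|∇z| = √(a²+b²) = 0.58746, so dip δ = arctan(0.58746) = 30.43°.
True thickness = vertical thickness × cos δ = 178.7 × cos 30.43° = 154.1 ft.

154.1 ft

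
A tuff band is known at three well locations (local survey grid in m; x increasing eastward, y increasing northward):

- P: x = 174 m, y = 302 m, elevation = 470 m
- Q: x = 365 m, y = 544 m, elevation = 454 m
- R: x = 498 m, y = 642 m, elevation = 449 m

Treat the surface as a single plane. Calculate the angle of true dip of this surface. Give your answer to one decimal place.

Two edge vectors: P→Q = (191, 242, -16), P→R = (324, 340, -21).
Normal n = (P→Q) × (P→R) = (358, -1173, -13468).
So ∂z/∂x = −n_x/n_z = 0.02658 and ∂z/∂y = −n_y/n_z = −0.08710.
Gradient magnitude |∇z| = √(a² + b²) = √(0.00071 + 0.00759) = 0.09106.
True dip = arctan(0.09106) = 5.2°, dipping toward NNW (azimuth ≈ 343°).

5.2°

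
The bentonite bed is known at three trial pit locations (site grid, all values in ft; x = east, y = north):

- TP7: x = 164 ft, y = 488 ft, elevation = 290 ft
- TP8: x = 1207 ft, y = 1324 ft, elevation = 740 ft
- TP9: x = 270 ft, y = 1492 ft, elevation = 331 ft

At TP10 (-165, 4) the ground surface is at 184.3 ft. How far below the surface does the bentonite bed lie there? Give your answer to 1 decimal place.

Two edge vectors: TP7→TP8 = (1043, 836, 450), TP7→TP9 = (106, 1004, 41).
Normal n = (TP7→TP8) × (TP7→TP9) = (-417524, 4937, 958556).
So ∂z/∂x = −n_x/n_z = 0.435576 and ∂z/∂y = −n_y/n_z = −0.005150.
Intercept c from TP7: 290 − 71.43 + 2.51 = 221.08.
At (-165, 4): z_contact = −71.87 − 0.02 + 221.08 = 149.19 ft.
Depth below ground = 184.3 − 149.19 = 35.1 ft.

35.1 ft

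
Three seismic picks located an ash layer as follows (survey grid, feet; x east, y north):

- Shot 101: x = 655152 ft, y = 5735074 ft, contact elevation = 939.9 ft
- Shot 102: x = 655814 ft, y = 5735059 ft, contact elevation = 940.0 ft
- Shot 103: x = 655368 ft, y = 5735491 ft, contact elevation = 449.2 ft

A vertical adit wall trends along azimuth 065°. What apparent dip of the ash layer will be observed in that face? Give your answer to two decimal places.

Two edge vectors: Shot 101→Shot 102 = (662, -15, 0.1), Shot 101→Shot 103 = (216, 417, -490.7).
Normal n = (Shot 101→Shot 102) × (Shot 101→Shot 103) = (7318.8, 324865, 279294).
So ∂z/∂x = −n_x/n_z = −0.02620 and ∂z/∂y = −n_y/n_z = −1.16316.
Unit vector along 065° is (sin 65°, cos 65°) = (0.9063, 0.4226).
Slope in that direction = a·(0.9063) + b·(0.4226) = −0.51532.
Apparent dip = arctan|0.51532| = 27.26° (true dip is 49.3°, so apparent ≤ true as expected).

27.26°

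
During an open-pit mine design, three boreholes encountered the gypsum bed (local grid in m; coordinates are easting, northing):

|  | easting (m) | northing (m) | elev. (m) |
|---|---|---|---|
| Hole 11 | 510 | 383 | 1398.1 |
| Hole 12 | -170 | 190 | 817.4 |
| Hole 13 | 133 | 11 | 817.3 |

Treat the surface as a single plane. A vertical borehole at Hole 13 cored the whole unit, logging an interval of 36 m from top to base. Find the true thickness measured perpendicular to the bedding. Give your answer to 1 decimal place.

Let the plane be z = a·easting + b·northing + c.
Hole 12−Hole 11: −680a − 193b = −580.7;  Hole 13−Hole 11: −377a − 372b = −580.8.
Solving gives a = 0.57673, b = 0.97681.
|∇z| = √(a²+b²) = 1.13436, so dip δ = arctan(1.13436) = 48.60°.
True thickness = vertical thickness × cos δ = 36 × cos 48.60° = 23.8 m.

23.8 m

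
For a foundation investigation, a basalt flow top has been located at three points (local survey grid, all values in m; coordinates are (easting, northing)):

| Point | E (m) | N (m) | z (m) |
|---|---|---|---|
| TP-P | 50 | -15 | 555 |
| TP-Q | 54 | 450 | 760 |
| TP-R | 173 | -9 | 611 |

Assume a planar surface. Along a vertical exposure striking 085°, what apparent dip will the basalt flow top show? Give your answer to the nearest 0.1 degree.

Two edge vectors: TP-P→TP-Q = (4, 465, 205), TP-P→TP-R = (123, 6, 56).
Normal n = (TP-P→TP-Q) × (TP-P→TP-R) = (24810, 24991, -57171).
So ∂z/∂E = −n_x/n_z = 0.43396 and ∂z/∂N = −n_y/n_z = 0.43713.
Unit vector along 085° is (sin 85°, cos 85°) = (0.9962, 0.0872).
Slope in that direction = a·(0.9962) + b·(0.0872) = 0.47041.
Apparent dip = arctan|0.47041| = 25.2° (true dip is 31.6°, so apparent ≤ true as expected).

25.2°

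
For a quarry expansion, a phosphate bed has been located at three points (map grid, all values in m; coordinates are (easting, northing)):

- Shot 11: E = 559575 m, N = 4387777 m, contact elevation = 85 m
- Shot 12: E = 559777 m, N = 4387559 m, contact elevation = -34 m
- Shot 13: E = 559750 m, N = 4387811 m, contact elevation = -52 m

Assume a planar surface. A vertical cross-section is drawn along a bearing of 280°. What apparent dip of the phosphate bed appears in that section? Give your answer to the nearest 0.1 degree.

Two edge vectors: Shot 11→Shot 12 = (202, -218, -119), Shot 11→Shot 13 = (175, 34, -137).
Normal n = (Shot 11→Shot 12) × (Shot 11→Shot 13) = (33912, 6849, 45018).
So ∂z/∂E = −n_x/n_z = −0.75330 and ∂z/∂N = −n_y/n_z = −0.15214.
Unit vector along 280° is (sin 280°, cos 280°) = (-0.9848, 0.1736).
Slope in that direction = a·(-0.9848) + b·(0.1736) = 0.71544.
Apparent dip = arctan|0.71544| = 35.6° (true dip is 37.5°, so apparent ≤ true as expected).

35.6°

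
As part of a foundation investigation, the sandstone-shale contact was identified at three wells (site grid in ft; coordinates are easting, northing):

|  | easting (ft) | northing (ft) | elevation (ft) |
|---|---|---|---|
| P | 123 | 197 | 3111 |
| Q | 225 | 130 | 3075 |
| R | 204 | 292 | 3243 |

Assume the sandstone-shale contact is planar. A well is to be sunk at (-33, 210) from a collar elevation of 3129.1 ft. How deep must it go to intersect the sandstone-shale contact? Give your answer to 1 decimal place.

Let the plane be z = a·easting + b·northing + c.
Q−P: 102a − 67b = −36;  R−P: 81a + 95b = 132.
Solving gives a = 0.35880, b = 1.08355.
Then c = 3111 − a·123 − b·197 = 2853.41.
At (-33, 210): z_contact = −11.84 + 227.55 + 2853.41 = 3069.11 ft.
Depth below ground = 3129.1 − 3069.11 = 60.0 ft.

60.0 ft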